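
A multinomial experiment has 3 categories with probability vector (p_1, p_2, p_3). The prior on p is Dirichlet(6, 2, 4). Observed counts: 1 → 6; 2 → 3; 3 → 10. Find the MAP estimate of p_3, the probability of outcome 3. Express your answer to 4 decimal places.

The posterior is Dirichlet(αᵢ + nᵢ) = Dirichlet(12, 5, 14).
For a Dirichlet(a₁,…,a_K) with all aᵢ > 1, the mode has j-th component (aⱼ − 1)/(Σaᵢ − K).
Here Σaᵢ = 31 and K = 3, so p_3 = (14 − 1)/(31 − 3) = 13/28 ≈ 0.4643.

MAP estimate: 0.4643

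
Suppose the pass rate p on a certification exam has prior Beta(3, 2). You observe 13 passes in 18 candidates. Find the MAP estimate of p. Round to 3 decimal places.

Prior: Beta(3, 2).
Data: 13 successes in 18 trials. The binomial likelihood contributes p^13(1−p)^5, so the posterior is Beta(3+13, 2+5) = Beta(16, 7).
For Beta(a, b) with a, b > 1 the mode is (a−1)/(a+b−2) = 15/21 ≈ 0.714.

p̂_MAP = 0.714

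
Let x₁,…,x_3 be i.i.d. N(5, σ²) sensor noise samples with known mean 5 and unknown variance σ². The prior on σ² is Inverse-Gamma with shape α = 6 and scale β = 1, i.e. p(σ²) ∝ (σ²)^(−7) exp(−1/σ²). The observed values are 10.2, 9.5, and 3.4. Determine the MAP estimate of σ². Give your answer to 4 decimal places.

σ̂²_MAP = 3.0500

Sum of squared deviations about the known mean: SS = (10.2−5)² + (9.5−5)² + (3.4−5)² = 49.85.
The Normal likelihood contributes (σ²)^(−n/2) exp(−SS/(2σ²)), so the posterior is Inverse-Gamma(α + n/2, β + SS/2) = Inverse-Gamma(7.5, 25.925).
The mode of Inverse-Gamma(a, b) is b/(a+1) = 25.925/8.5 ≈ 3.0500.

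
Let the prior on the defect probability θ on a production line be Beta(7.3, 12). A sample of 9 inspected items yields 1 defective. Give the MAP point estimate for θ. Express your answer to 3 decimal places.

Prior: Beta(7.3, 12).
Data: 1 success in 9 trials. The binomial likelihood contributes θ(1−θ)^8, so the posterior is Beta(7.3+1, 12+8) = Beta(8.3, 20).
For Beta(a, b) with a, b > 1 the mode is (a−1)/(a+b−2) = 7.3/26.3 ≈ 0.278.

θ̂_MAP = 0.278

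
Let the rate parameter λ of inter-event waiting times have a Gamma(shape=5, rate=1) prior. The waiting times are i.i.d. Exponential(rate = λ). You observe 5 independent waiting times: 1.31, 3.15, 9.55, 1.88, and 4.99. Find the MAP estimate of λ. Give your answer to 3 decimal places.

λ̂_MAP = 0.411

The Exponential(rate=λ) likelihood is ∝ λ^n e^(−λΣtᵢ). Here n = 5 and Σtᵢ = 1.31 + 3.15 + 9.55 + 1.88 + 4.99 = 20.88.
Posterior ∝ λ^4e^(−1λ) · λ^5e^(−20.88λ) = λ^9e^(−21.88λ), i.e. Gamma(10, 21.88).
Mode = (a−1)/b = 9/21.88 ≈ 0.411.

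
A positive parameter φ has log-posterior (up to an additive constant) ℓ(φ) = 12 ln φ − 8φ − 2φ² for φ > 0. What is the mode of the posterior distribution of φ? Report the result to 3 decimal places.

ℓ'(φ) = 12/φ − 8 − 4φ. Setting this to zero and multiplying by φ: 4φ² + 8φ − 12 = 0.
φ = (−8 + √(8² + 4·4·12)) / (2·4) = (−8 + √256) / 8 = (−8 + 16)/8 = 1.
ℓ''(φ) = −12/φ² − 4 < 0, confirming a maximum.

φ̂_MAP = 1.000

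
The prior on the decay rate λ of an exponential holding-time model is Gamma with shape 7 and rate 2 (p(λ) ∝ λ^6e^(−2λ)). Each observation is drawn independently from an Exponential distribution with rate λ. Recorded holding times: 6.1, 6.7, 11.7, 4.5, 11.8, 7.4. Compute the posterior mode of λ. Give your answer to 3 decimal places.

The Exponential(rate=λ) likelihood is ∝ λ^n e^(−λΣtᵢ). Here n = 6 and Σtᵢ = 6.1 + 6.7 + 11.7 + 4.5 + 11.8 + 7.4 = 48.2.
Posterior ∝ λ^6e^(−2λ) · λ^6e^(−48.2λ) = λ^12e^(−50.2λ), i.e. Gamma(13, 50.2).
Mode = (a−1)/b = 12/50.2 ≈ 0.239.

λ̂_MAP = 0.239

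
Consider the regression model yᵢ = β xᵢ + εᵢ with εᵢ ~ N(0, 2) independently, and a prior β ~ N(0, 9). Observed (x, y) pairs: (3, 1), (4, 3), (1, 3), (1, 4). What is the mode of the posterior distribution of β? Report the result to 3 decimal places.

β̂_MAP = 0.808

log p(β | y) = −Σ(yᵢ − βxᵢ)²/(2·2) − β²/(2·9) + const.
Setting the derivative to zero: Σxᵢ(yᵢ − βxᵢ)/2 − β/9 = 0, so β = Σxᵢyᵢ / (Σxᵢ² + σ²/τ²).
Σxᵢyᵢ = 3·1 + 4·3 + 1·3 + 1·4 = 22; Σxᵢ² = 27; σ²/τ² = 2/9.
β̂_MAP = 22 / (27 + 2/9) = 22/(245/9) = 198/245 ≈ 0.808.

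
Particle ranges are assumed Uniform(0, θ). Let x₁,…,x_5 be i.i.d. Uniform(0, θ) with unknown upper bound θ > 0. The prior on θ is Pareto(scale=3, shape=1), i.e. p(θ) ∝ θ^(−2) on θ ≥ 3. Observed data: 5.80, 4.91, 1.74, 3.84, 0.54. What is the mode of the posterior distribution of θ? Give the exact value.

The Uniform(0, θ) likelihood is θ^(−n) for θ ≥ max(xᵢ), zero otherwise. Here max(xᵢ) = 5.80.
Posterior ∝ θ^(−2) · θ^(−5) = θ^(−7) on θ ≥ max(3, 5.80) = 5.80.
This density is strictly decreasing in θ, so the posterior mode lies at the lower boundary of the support.

θ̂_MAP = 5.80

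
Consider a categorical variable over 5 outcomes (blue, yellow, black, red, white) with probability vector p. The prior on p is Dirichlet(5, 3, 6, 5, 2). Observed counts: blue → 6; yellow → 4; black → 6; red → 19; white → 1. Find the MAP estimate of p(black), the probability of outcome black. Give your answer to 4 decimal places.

The posterior is Dirichlet(αᵢ + nᵢ) = Dirichlet(11, 7, 12, 24, 3).
For a Dirichlet(a₁,…,a_K) with all aᵢ > 1, the mode has j-th component (aⱼ − 1)/(Σaᵢ − K).
Here Σaᵢ = 57 and K = 5, so p(black) = (12 − 1)/(57 − 5) = 11/52 ≈ 0.2115.

MAP estimate of p(black) = 0.2115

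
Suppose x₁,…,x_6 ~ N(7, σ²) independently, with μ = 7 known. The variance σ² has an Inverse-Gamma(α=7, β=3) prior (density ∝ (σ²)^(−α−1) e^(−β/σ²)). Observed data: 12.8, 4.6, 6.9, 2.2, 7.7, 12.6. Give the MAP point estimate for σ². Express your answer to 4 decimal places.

Sum of squared deviations about the known mean: SS = (12.8−7)² + (4.6−7)² + (6.9−7)² + (2.2−7)² + (7.7−7)² + (12.6−7)² = 94.3.
The Normal likelihood contributes (σ²)^(−n/2) exp(−SS/(2σ²)), so the posterior is Inverse-Gamma(α + n/2, β + SS/2) = Inverse-Gamma(10, 50.15).
The mode of Inverse-Gamma(a, b) is b/(a+1) = 50.15/11 ≈ 4.5591.

σ̂²_MAP = 4.5591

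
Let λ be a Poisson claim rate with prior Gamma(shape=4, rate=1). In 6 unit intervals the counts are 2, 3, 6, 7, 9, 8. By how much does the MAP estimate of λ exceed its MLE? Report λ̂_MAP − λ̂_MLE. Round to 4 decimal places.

Σxᵢ = 35. Posterior is Gamma(39, 7); MAP = (39−1)/7 = 38/7 ≈ 5.42857.
MLE = x̄ = 35/6 ≈ 5.83333.
Difference = 38/7 − 35/6 = -17/42 ≈ -0.4048.

MAP − MLE = -0.4048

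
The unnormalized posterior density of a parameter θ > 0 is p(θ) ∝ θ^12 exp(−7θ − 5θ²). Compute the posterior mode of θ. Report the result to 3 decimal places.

ℓ'(θ) = 12/θ − 7 − 10θ. Setting this to zero and multiplying by θ: 10θ² + 7θ − 12 = 0.
θ = (−7 + √(7² + 4·10·12)) / (2·10) = (−7 + √529) / 20 = (−7 + 23)/20 = 4/5.
ℓ''(θ) = −12/θ² − 10 < 0, confirming a maximum.

θ̂_MAP = 0.800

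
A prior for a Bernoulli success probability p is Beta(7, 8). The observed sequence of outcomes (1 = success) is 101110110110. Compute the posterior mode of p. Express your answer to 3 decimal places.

Prior: Beta(7, 8).
Data: 8 successes in 12 trials (from the sequence). The binomial likelihood contributes p^8(1−p)^4, so the posterior is Beta(7+8, 8+4) = Beta(15, 12).
For Beta(a, b) with a, b > 1 the mode is (a−1)/(a+b−2) = 14/25 ≈ 0.560.

p̂_MAP = 0.560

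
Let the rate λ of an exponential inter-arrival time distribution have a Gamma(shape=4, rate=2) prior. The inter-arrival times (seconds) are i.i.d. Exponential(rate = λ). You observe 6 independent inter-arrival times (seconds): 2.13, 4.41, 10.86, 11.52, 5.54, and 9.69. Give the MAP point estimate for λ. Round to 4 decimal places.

The Exponential(rate=λ) likelihood is ∝ λ^n e^(−λΣtᵢ). Here n = 6 and Σtᵢ = 2.13 + 4.41 + 10.86 + 11.52 + 5.54 + 9.69 = 44.15.
Posterior ∝ λ^3e^(−2λ) · λ^6e^(−44.15λ) = λ^9e^(−46.15λ), i.e. Gamma(10, 46.15).
Mode = (a−1)/b = 9/46.15 ≈ 0.1950.

λ̂_MAP = 0.1950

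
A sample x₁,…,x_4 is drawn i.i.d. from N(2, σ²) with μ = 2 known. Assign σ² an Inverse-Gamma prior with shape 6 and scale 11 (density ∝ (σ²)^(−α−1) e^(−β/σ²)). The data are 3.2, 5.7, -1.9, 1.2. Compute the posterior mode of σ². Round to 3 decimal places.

Sum of squared deviations about the known mean: SS = (3.2−2)² + (5.7−2)² + (-1.9−2)² + (1.2−2)² = 30.98.
The Normal likelihood contributes (σ²)^(−n/2) exp(−SS/(2σ²)), so the posterior is Inverse-Gamma(α + n/2, β + SS/2) = Inverse-Gamma(8, 26.49).
The mode of Inverse-Gamma(a, b) is b/(a+1) = 26.49/9 ≈ 2.943.

σ̂²_MAP = 2.943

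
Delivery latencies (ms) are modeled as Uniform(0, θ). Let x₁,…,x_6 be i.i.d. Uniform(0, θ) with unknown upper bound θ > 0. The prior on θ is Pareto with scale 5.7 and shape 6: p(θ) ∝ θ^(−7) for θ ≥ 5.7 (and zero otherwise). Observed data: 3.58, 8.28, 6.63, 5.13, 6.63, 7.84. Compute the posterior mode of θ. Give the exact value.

θ̂_MAP = 8.28

The Uniform(0, θ) likelihood is θ^(−n) for θ ≥ max(xᵢ), zero otherwise. Here max(xᵢ) = 8.28.
Posterior ∝ θ^(−7) · θ^(−6) = θ^(−13) on θ ≥ max(5.7, 8.28) = 8.28.
This density is strictly decreasing in θ, so the posterior mode lies at the lower boundary of the support.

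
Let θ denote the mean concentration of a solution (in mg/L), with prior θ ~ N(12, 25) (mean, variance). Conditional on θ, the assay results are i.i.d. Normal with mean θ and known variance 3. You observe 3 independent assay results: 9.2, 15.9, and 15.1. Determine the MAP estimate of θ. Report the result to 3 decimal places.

θ̂_MAP = 13.346

n = 3; x̄ = (9.2 + 15.9 + 15.1)/3 = 40.2/3 = 13.4.
For a Normal prior and Normal likelihood with known variance, the posterior is Normal; its mode equals its mean, the precision-weighted average.
Prior precision 1/σ₀² = 1/25 = 0.04; data precision n/σ² = 3/3 = 1.
θ̂ = (0.04·12 + 1·13.4) / (0.04 + 1) = 13.88/1.04 = 347/26 ≈ 13.346.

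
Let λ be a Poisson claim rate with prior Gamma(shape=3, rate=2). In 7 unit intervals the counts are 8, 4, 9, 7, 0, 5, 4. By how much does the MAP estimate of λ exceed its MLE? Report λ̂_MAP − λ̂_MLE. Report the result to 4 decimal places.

Σxᵢ = 37. Posterior is Gamma(40, 9); MAP = (40−1)/9 = 39/9 ≈ 4.33333.
MLE = x̄ = 37/7 ≈ 5.28571.
Difference = 39/9 − 37/7 = -20/21 ≈ -0.9524.

MAP − MLE = -0.9524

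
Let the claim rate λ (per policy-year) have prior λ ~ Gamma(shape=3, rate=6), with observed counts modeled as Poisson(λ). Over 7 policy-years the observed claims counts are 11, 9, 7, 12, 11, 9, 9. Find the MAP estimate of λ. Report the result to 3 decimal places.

Σxᵢ = 11+9+7+12+11+9+9 = 68, with n = 7.
Posterior ∝ λ^2e^(−6λ) · λ^68e^(−7λ) = λ^70e^(−13λ), i.e. Gamma(shape=71, rate=13).
The mode of a Gamma(a, b) with a ≥ 1 (shape–rate) is (a−1)/b = 70/13 ≈ 5.385.

λ̂_MAP = 5.385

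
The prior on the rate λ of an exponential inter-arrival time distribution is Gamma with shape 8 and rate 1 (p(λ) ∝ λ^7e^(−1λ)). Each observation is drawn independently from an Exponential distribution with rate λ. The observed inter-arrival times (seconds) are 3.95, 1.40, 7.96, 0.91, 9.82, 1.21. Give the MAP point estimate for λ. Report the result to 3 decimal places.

λ̂_MAP = 0.495

The Exponential(rate=λ) likelihood is ∝ λ^n e^(−λΣtᵢ). Here n = 6 and Σtᵢ = 3.95 + 1.40 + 7.96 + 0.91 + 9.82 + 1.21 = 25.25.
Posterior ∝ λ^7e^(−1λ) · λ^6e^(−25.25λ) = λ^13e^(−26.25λ), i.e. Gamma(14, 26.25).
Mode = (a−1)/b = 13/26.25 ≈ 0.495.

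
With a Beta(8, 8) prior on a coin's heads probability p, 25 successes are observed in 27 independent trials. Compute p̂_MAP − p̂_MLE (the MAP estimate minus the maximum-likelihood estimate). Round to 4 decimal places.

MAP − MLE = -0.1454

Posterior is Beta(33, 10); MAP = (33−1)/(43−2) = 32/41 ≈ 0.78049.
MLE ignores the prior: p̂_MLE = k/n = 25/27 ≈ 0.92593.
Difference = 32/41 − 25/27 = -161/1107 ≈ -0.1454.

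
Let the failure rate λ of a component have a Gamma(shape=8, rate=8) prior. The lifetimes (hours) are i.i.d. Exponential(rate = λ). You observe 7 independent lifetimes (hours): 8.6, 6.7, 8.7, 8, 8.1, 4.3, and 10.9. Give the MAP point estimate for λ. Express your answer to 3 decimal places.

The Exponential(rate=λ) likelihood is ∝ λ^n e^(−λΣtᵢ). Here n = 7 and Σtᵢ = 8.6 + 6.7 + 8.7 + 8 + 8.1 + 4.3 + 10.9 = 55.3.
Posterior ∝ λ^7e^(−8λ) · λ^7e^(−55.3λ) = λ^14e^(−63.3λ), i.e. Gamma(15, 63.3).
Mode = (a−1)/b = 14/63.3 ≈ 0.221.

λ̂_MAP = 0.221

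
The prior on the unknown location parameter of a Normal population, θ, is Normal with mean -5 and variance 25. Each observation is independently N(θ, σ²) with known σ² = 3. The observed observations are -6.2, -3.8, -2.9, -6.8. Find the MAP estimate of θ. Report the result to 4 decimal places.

n = 4; x̄ = ((-6.2) + (-3.8) + (-2.9) + (-6.8))/4 = -19.7/4 = -4.925.
For a Normal prior and Normal likelihood with known variance, the posterior is Normal; its mode equals its mean, the precision-weighted average.
Prior precision 1/σ₀² = 1/25 = 0.04; data precision n/σ² = 4/3.
θ̂ = (0.04·(-5) + (4/3)·(-4.925)) / (0.04 + 4/3) = (-203/30)/(103/75) = -1015/206 ≈ -4.9272.

θ̂_MAP = -4.9272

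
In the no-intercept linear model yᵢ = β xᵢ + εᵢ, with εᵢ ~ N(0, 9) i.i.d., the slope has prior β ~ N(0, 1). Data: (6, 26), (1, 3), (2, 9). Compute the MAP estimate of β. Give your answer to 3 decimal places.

β̂_MAP = 3.540

log p(β | y) = −Σ(yᵢ − βxᵢ)²/(2·9) − β²/(2·1) + const.
Setting the derivative to zero: Σxᵢ(yᵢ − βxᵢ)/9 − β/1 = 0, so β = Σxᵢyᵢ / (Σxᵢ² + σ²/τ²).
Σxᵢyᵢ = 6·26 + 1·3 + 2·9 = 177; Σxᵢ² = 41; σ²/τ² = 9.
β̂_MAP = 177 / (41 + 9) = 177/50 ≈ 3.540.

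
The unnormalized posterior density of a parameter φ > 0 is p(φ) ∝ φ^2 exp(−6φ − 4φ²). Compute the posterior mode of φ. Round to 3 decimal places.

ℓ'(φ) = 2/φ − 6 − 8φ. Setting this to zero and multiplying by φ: 8φ² + 6φ − 2 = 0.
φ = (−6 + √(6² + 4·8·2)) / (2·8) = (−6 + √100) / 16 = (−6 + 10)/16 = 1/4.
ℓ''(φ) = −2/φ² − 8 < 0, confirming a maximum.

φ̂_MAP = 0.250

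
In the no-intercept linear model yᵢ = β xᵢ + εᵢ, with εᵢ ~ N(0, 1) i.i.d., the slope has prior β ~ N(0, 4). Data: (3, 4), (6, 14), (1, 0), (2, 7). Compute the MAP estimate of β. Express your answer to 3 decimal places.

β̂_MAP = 2.189

log p(β | y) = −Σ(yᵢ − βxᵢ)²/(2·1) − β²/(2·4) + const.
Setting the derivative to zero: Σxᵢ(yᵢ − βxᵢ)/1 − β/4 = 0, so β = Σxᵢyᵢ / (Σxᵢ² + σ²/τ²).
Σxᵢyᵢ = 3·4 + 6·14 + 1·0 + 2·7 = 110; Σxᵢ² = 50; σ²/τ² = 0.25.
β̂_MAP = 110 / (50 + 0.25) = 110/50.25 ≈ 2.189.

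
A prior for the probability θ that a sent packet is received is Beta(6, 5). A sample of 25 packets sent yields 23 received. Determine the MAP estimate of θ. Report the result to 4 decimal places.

θ̂_MAP = 0.8235

Prior: Beta(6, 5).
Data: 23 successes in 25 trials. The binomial likelihood contributes θ^23(1−θ)^2, so the posterior is Beta(6+23, 5+2) = Beta(29, 7).
For Beta(a, b) with a, b > 1 the mode is (a−1)/(a+b−2) = 28/34 ≈ 0.8235.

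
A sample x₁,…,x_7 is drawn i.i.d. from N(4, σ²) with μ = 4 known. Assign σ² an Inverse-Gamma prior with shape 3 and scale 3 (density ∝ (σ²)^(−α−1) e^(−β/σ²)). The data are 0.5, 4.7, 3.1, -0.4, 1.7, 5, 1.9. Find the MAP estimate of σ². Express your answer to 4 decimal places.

Sum of squared deviations about the known mean: SS = (0.5−4)² + (4.7−4)² + (3.1−4)² + (-0.4−4)² + (1.7−4)² + (5−4)² + (1.9−4)² = 43.61.
The Normal likelihood contributes (σ²)^(−n/2) exp(−SS/(2σ²)), so the posterior is Inverse-Gamma(α + n/2, β + SS/2) = Inverse-Gamma(6.5, 24.805).
The mode of Inverse-Gamma(a, b) is b/(a+1) = 24.805/7.5 ≈ 3.3073.

σ̂²_MAP = 3.3073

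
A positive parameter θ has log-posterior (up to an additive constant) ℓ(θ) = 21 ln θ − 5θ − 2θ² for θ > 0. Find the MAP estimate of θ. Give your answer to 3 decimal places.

θ̂_MAP = 1.750

ℓ'(θ) = 21/θ − 5 − 4θ. Setting this to zero and multiplying by θ: 4θ² + 5θ − 21 = 0.
θ = (−5 + √(5² + 4·4·21)) / (2·4) = (−5 + √361) / 8 = (−5 + 19)/8 = 7/4.
ℓ''(θ) = −21/θ² − 4 < 0, confirming a maximum.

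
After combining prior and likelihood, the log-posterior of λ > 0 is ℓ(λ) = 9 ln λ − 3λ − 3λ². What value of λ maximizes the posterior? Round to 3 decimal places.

ℓ'(λ) = 9/λ − 3 − 6λ. Setting this to zero and multiplying by λ: 6λ² + 3λ − 9 = 0.
λ = (−3 + √(3² + 4·6·9)) / (2·6) = (−3 + √225) / 12 = (−3 + 15)/12 = 1.
ℓ''(λ) = −9/λ² − 6 < 0, confirming a maximum.

λ̂_MAP = 1.000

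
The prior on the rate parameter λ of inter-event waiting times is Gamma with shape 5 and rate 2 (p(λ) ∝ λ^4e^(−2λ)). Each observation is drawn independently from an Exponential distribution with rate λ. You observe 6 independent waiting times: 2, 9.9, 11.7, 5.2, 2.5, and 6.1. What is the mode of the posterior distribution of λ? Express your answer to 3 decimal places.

The Exponential(rate=λ) likelihood is ∝ λ^n e^(−λΣtᵢ). Here n = 6 and Σtᵢ = 2 + 9.9 + 11.7 + 5.2 + 2.5 + 6.1 = 37.4.
Posterior ∝ λ^4e^(−2λ) · λ^6e^(−37.4λ) = λ^10e^(−39.4λ), i.e. Gamma(11, 39.4).
Mode = (a−1)/b = 10/39.4 ≈ 0.254.

λ̂_MAP = 0.254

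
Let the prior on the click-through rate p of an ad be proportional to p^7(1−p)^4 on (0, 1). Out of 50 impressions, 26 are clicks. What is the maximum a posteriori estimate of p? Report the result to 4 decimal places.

The prior density ∝ p^7(1−p)^4 is the kernel of Beta(8, 5).
Data: 26 successes in 50 trials. The binomial likelihood contributes p^26(1−p)^24, so the posterior is Beta(8+26, 5+24) = Beta(34, 29).
For Beta(a, b) with a, b > 1 the mode is (a−1)/(a+b−2) = 33/61 ≈ 0.5410.

p̂_MAP = 0.5410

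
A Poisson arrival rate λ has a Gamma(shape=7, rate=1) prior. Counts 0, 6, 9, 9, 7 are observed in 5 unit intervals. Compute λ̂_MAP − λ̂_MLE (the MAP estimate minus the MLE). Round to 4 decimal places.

MAP − MLE = -0.0333

Σxᵢ = 31. Posterior is Gamma(38, 6); MAP = (38−1)/6 = 37/6 ≈ 6.16667.
MLE = x̄ = 31/5 ≈ 6.20000.
Difference = 37/6 − 31/5 = -1/30 ≈ -0.0333.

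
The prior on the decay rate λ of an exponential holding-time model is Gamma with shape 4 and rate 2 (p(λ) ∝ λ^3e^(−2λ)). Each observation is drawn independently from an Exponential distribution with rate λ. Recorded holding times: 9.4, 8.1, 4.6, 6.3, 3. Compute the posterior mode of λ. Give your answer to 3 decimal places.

The Exponential(rate=λ) likelihood is ∝ λ^n e^(−λΣtᵢ). Here n = 5 and Σtᵢ = 9.4 + 8.1 + 4.6 + 6.3 + 3 = 31.4.
Posterior ∝ λ^3e^(−2λ) · λ^5e^(−31.4λ) = λ^8e^(−33.4λ), i.e. Gamma(9, 33.4).
Mode = (a−1)/b = 8/33.4 ≈ 0.240.

λ̂_MAP = 0.240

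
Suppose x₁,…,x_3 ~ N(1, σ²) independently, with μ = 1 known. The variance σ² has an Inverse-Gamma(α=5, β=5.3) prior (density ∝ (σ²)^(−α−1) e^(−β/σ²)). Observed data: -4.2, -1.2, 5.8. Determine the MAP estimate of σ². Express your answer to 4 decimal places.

Sum of squared deviations about the known mean: SS = (-4.2−1)² + (-1.2−1)² + (5.8−1)² = 54.92.
The Normal likelihood contributes (σ²)^(−n/2) exp(−SS/(2σ²)), so the posterior is Inverse-Gamma(α + n/2, β + SS/2) = Inverse-Gamma(6.5, 32.76).
The mode of Inverse-Gamma(a, b) is b/(a+1) = 32.76/7.5 ≈ 4.3680.

σ̂²_MAP = 4.3680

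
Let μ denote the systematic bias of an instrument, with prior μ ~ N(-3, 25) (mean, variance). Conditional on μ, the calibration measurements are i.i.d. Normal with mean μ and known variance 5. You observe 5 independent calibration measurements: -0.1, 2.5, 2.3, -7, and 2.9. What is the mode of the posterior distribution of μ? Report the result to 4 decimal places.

n = 5; x̄ = ((-0.1) + 2.5 + 2.3 + (-7) + 2.9)/5 = 0.6/5 = 0.12.
For a Normal prior and Normal likelihood with known variance, the posterior is Normal; its mode equals its mean, the precision-weighted average.
Prior precision 1/σ₀² = 1/25 = 0.04; data precision n/σ² = 5/5 = 1.
μ̂ = (0.04·(-3) + 1·0.12) / (0.04 + 1) = 0/1.04 = 0.0000.

μ̂_MAP = 0.0000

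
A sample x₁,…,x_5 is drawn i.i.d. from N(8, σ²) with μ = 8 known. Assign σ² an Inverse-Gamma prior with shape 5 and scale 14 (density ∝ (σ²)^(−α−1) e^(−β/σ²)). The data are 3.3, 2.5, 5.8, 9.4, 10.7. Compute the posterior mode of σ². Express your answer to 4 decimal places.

σ̂²_MAP = 5.5547

Sum of squared deviations about the known mean: SS = (3.3−8)² + (2.5−8)² + (5.8−8)² + (9.4−8)² + (10.7−8)² = 66.43.
The Normal likelihood contributes (σ²)^(−n/2) exp(−SS/(2σ²)), so the posterior is Inverse-Gamma(α + n/2, β + SS/2) = Inverse-Gamma(7.5, 47.215).
The mode of Inverse-Gamma(a, b) is b/(a+1) = 47.215/8.5 ≈ 5.5547.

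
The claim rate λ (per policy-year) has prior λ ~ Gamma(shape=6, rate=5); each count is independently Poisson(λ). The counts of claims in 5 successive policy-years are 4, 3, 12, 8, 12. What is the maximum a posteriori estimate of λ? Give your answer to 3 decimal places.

Σxᵢ = 4+3+12+8+12 = 39, with n = 5.
Posterior ∝ λ^5e^(−5λ) · λ^39e^(−5λ) = λ^44e^(−10λ), i.e. Gamma(shape=45, rate=10).
The mode of a Gamma(a, b) with a ≥ 1 (shape–rate) is (a−1)/b = 44/10 ≈ 4.400.

λ̂_MAP = 4.400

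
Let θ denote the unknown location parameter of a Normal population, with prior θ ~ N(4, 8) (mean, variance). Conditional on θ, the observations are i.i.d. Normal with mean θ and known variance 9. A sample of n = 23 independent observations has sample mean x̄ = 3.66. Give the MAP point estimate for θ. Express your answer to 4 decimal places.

θ̂_MAP = 3.6759

n = 23, x̄ = 3.66.
For a Normal prior and Normal likelihood with known variance, the posterior is Normal; its mode equals its mean, the precision-weighted average.
Prior precision 1/σ₀² = 1/8 = 0.125; data precision n/σ² = 23/9.
θ̂ = (0.125·4 + (23/9)·3.66) / (0.125 + 23/9) = (739/75)/(193/72) = 17736/4825 ≈ 3.6759.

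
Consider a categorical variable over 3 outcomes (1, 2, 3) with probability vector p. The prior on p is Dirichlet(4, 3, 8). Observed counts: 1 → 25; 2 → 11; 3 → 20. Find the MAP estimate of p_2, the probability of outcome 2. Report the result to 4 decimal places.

The posterior is Dirichlet(αᵢ + nᵢ) = Dirichlet(29, 14, 28).
For a Dirichlet(a₁,…,a_K) with all aᵢ > 1, the mode has j-th component (aⱼ − 1)/(Σaᵢ − K).
Here Σaᵢ = 71 and K = 3, so p_2 = (14 − 1)/(71 − 3) = 13/68 ≈ 0.1912.

MAP estimate: 0.1912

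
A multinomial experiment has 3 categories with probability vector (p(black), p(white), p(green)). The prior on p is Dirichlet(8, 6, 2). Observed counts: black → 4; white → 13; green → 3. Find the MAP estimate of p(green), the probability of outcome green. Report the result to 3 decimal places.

The posterior is Dirichlet(αᵢ + nᵢ) = Dirichlet(12, 19, 5).
For a Dirichlet(a₁,…,a_K) with all aᵢ > 1, the mode has j-th component (aⱼ − 1)/(Σaᵢ − K).
Here Σaᵢ = 36 and K = 3, so p(green) = (5 − 1)/(36 − 3) = 4/33 ≈ 0.121.

MAP estimate of p(green) = 0.121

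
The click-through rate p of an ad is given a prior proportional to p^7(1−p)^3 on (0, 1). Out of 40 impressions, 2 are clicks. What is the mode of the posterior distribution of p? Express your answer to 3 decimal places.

p̂_MAP = 0.180

The prior density ∝ p^7(1−p)^3 is the kernel of Beta(8, 4).
Data: 2 successes in 40 trials. The binomial likelihood contributes p^2(1−p)^38, so the posterior is Beta(8+2, 4+38) = Beta(10, 42).
For Beta(a, b) with a, b > 1 the mode is (a−1)/(a+b−2) = 9/50 ≈ 0.180.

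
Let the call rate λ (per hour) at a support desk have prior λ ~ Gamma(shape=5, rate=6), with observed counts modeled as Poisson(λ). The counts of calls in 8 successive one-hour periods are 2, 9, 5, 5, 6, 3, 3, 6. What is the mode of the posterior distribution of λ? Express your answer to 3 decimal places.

λ̂_MAP = 3.071

Σxᵢ = 2+9+5+5+6+3+3+6 = 39, with n = 8.
Posterior ∝ λ^4e^(−6λ) · λ^39e^(−8λ) = λ^43e^(−14λ), i.e. Gamma(shape=44, rate=14).
The mode of a Gamma(a, b) with a ≥ 1 (shape–rate) is (a−1)/b = 43/14 ≈ 3.071.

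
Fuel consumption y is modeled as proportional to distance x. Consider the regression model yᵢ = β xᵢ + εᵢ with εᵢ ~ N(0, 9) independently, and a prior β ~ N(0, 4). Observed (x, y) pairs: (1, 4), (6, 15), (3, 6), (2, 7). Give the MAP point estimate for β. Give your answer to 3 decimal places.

log p(β | y) = −Σ(yᵢ − βxᵢ)²/(2·9) − β²/(2·4) + const.
Setting the derivative to zero: Σxᵢ(yᵢ − βxᵢ)/9 − β/4 = 0, so β = Σxᵢyᵢ / (Σxᵢ² + σ²/τ²).
Σxᵢyᵢ = 1·4 + 6·15 + 3·6 + 2·7 = 126; Σxᵢ² = 50; σ²/τ² = 2.25.
β̂_MAP = 126 / (50 + 2.25) = 126/52.25 ≈ 2.411.

β̂_MAP = 2.411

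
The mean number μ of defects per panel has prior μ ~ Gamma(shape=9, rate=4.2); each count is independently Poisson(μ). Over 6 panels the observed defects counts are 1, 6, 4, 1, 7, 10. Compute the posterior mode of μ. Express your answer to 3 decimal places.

μ̂_MAP = 3.627

Σxᵢ = 1+6+4+1+7+10 = 29, with n = 6.
Posterior ∝ μ^8e^(−4.2μ) · μ^29e^(−6μ) = μ^37e^(−10.2μ), i.e. Gamma(shape=38, rate=10.2).
The mode of a Gamma(a, b) with a ≥ 1 (shape–rate) is (a−1)/b = 37/10.2 ≈ 3.627.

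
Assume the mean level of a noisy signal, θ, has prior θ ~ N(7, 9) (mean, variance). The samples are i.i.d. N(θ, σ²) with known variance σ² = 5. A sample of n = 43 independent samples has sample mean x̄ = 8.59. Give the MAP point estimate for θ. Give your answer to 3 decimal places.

n = 43, x̄ = 8.59.
For a Normal prior and Normal likelihood with known variance, the posterior is Normal; its mode equals its mean, the precision-weighted average.
Prior precision 1/σ₀² = 1/9; data precision n/σ² = 43/5 = 8.6.
θ̂ = ((1/9)·7 + 8.6·8.59) / (1/9 + 8.6) = (335933/4500)/(392/45) = 335933/39200 ≈ 8.570.

θ̂_MAP = 8.570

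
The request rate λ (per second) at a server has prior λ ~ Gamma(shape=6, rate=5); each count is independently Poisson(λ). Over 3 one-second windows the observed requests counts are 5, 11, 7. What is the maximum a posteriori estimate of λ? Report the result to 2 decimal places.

Σxᵢ = 5+11+7 = 23, with n = 3.
Posterior ∝ λ^5e^(−5λ) · λ^23e^(−3λ) = λ^28e^(−8λ), i.e. Gamma(shape=29, rate=8).
The mode of a Gamma(a, b) with a ≥ 1 (shape–rate) is (a−1)/b = 28/8 ≈ 3.50.

λ̂_MAP = 3.50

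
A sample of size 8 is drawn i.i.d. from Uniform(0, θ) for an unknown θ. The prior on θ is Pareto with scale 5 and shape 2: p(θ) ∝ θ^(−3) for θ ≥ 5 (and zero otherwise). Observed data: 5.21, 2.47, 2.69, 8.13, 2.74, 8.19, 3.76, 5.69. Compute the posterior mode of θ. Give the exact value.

The Uniform(0, θ) likelihood is θ^(−n) for θ ≥ max(xᵢ), zero otherwise. Here max(xᵢ) = 8.19.
Posterior ∝ θ^(−3) · θ^(−8) = θ^(−11) on θ ≥ max(5, 8.19) = 8.19.
This density is strictly decreasing in θ, so the posterior mode lies at the lower boundary of the support.

θ̂_MAP = 8.19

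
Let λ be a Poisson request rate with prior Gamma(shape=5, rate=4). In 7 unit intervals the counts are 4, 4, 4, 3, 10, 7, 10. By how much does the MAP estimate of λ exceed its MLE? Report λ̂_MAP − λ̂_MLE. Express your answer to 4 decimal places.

MAP − MLE = -1.8182

Σxᵢ = 42. Posterior is Gamma(47, 11); MAP = (47−1)/11 = 46/11 ≈ 4.18182.
MLE = x̄ = 42/7 ≈ 6.00000.
Difference = 46/11 − 42/7 = -20/11 ≈ -1.8182.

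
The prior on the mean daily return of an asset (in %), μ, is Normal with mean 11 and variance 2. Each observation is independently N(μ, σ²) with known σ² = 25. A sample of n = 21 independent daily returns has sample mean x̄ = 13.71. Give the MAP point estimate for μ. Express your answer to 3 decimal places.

n = 21, x̄ = 13.71.
For a Normal prior and Normal likelihood with known variance, the posterior is Normal; its mode equals its mean, the precision-weighted average.
Prior precision 1/σ₀² = 1/2 = 0.5; data precision n/σ² = 21/25 = 0.84.
μ̂ = (0.5·11 + 0.84·13.71) / (0.5 + 0.84) = 17.0164/1.34 = 42541/3350 ≈ 12.699.

μ̂_MAP = 12.699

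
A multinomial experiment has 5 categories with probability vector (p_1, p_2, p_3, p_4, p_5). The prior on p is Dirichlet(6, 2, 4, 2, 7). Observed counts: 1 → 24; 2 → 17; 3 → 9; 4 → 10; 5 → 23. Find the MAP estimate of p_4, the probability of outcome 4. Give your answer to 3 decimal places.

The posterior is Dirichlet(αᵢ + nᵢ) = Dirichlet(30, 19, 13, 12, 30).
For a Dirichlet(a₁,…,a_K) with all aᵢ > 1, the mode has j-th component (aⱼ − 1)/(Σaᵢ − K).
Here Σaᵢ = 104 and K = 5, so p_4 = (12 − 1)/(104 − 5) = 11/99 ≈ 0.111.

MAP estimate: 0.111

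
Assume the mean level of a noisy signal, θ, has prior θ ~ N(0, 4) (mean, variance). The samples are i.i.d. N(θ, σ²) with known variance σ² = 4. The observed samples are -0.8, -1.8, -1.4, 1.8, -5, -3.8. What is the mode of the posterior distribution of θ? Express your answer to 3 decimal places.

n = 6; x̄ = ((-0.8) + (-1.8) + (-1.4) + 1.8 + (-5) + (-3.8))/6 = -11/6 = -11/6 ≈ -1.8333.
For a Normal prior and Normal likelihood with known variance, the posterior is Normal; its mode equals its mean, the precision-weighted average.
Prior precision 1/σ₀² = 1/4 = 0.25; data precision n/σ² = 6/4 = 1.5.
θ̂ = (0.25·0 + 1.5·(-11/6)) / (0.25 + 1.5) = (-2.75)/1.75 = -11/7 ≈ -1.571.

θ̂_MAP = -1.571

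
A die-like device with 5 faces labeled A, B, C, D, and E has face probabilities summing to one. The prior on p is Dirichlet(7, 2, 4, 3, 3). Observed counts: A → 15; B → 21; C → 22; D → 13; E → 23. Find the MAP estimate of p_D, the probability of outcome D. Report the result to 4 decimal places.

The posterior is Dirichlet(αᵢ + nᵢ) = Dirichlet(22, 23, 26, 16, 26).
For a Dirichlet(a₁,…,a_K) with all aᵢ > 1, the mode has j-th component (aⱼ − 1)/(Σaᵢ − K).
Here Σaᵢ = 113 and K = 5, so p_D = (16 − 1)/(113 − 5) = 15/108 ≈ 0.1389.

MAP estimate of p_D = 0.1389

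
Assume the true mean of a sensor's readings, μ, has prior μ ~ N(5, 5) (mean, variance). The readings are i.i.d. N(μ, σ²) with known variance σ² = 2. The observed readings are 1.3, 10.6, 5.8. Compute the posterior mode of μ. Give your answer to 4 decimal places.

n = 3; x̄ = (1.3 + 10.6 + 5.8)/3 = 17.7/3 = 5.9.
For a Normal prior and Normal likelihood with known variance, the posterior is Normal; its mode equals its mean, the precision-weighted average.
Prior precision 1/σ₀² = 1/5 = 0.2; data precision n/σ² = 3/2 = 1.5.
μ̂ = (0.2·5 + 1.5·5.9) / (0.2 + 1.5) = 9.85/1.7 = 197/34 ≈ 5.7941.

μ̂_MAP = 5.7941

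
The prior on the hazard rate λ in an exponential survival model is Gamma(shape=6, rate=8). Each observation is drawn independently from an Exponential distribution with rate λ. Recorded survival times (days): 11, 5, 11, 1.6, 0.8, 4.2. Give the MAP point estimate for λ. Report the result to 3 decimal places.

The Exponential(rate=λ) likelihood is ∝ λ^n e^(−λΣtᵢ). Here n = 6 and Σtᵢ = 11 + 5 + 11 + 1.6 + 0.8 + 4.2 = 33.6.
Posterior ∝ λ^5e^(−8λ) · λ^6e^(−33.6λ) = λ^11e^(−41.6λ), i.e. Gamma(12, 41.6).
Mode = (a−1)/b = 11/41.6 ≈ 0.264.

λ̂_MAP = 0.264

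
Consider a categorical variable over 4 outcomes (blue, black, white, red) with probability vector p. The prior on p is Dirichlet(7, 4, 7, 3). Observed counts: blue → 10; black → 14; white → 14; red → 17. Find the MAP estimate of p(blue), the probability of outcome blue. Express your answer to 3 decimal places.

The posterior is Dirichlet(αᵢ + nᵢ) = Dirichlet(17, 18, 21, 20).
For a Dirichlet(a₁,…,a_K) with all aᵢ > 1, the mode has j-th component (aⱼ − 1)/(Σaᵢ − K).
Here Σaᵢ = 76 and K = 4, so p(blue) = (17 − 1)/(76 − 4) = 16/72 ≈ 0.222.

MAP estimate of p(blue) = 0.222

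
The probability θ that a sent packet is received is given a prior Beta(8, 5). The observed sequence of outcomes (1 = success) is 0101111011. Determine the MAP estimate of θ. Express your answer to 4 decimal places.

Prior: Beta(8, 5).
Data: 7 successes in 10 trials (from the sequence). The binomial likelihood contributes θ^7(1−θ)^3, so the posterior is Beta(8+7, 5+3) = Beta(15, 8).
For Beta(a, b) with a, b > 1 the mode is (a−1)/(a+b−2) = 14/21 ≈ 0.6667.

θ̂_MAP = 0.6667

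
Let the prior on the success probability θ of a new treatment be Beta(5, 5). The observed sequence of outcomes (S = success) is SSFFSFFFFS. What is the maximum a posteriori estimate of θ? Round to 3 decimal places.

θ̂_MAP = 0.444

Prior: Beta(5, 5).
Data: 4 successes in 10 trials (from the sequence). The binomial likelihood contributes θ^4(1−θ)^6, so the posterior is Beta(5+4, 5+6) = Beta(9, 11).
For Beta(a, b) with a, b > 1 the mode is (a−1)/(a+b−2) = 8/18 ≈ 0.444.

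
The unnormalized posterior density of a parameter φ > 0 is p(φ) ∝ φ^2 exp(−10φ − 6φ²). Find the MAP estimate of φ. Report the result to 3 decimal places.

ℓ'(φ) = 2/φ − 10 − 12φ. Setting this to zero and multiplying by φ: 12φ² + 10φ − 2 = 0.
φ = (−10 + √(10² + 4·12·2)) / (2·12) = (−10 + √196) / 24 = (−10 + 14)/24 = 1/6.
ℓ''(φ) = −2/φ² − 12 < 0, confirming a maximum.

φ̂_MAP = 0.167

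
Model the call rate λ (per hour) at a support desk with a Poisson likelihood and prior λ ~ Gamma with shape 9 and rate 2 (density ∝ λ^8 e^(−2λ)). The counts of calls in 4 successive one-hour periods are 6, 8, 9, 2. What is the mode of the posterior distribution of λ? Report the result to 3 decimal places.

λ̂_MAP = 5.500

Σxᵢ = 6+8+9+2 = 25, with n = 4.
Posterior ∝ λ^8e^(−2λ) · λ^25e^(−4λ) = λ^33e^(−6λ), i.e. Gamma(shape=34, rate=6).
The mode of a Gamma(a, b) with a ≥ 1 (shape–rate) is (a−1)/b = 33/6 ≈ 5.500.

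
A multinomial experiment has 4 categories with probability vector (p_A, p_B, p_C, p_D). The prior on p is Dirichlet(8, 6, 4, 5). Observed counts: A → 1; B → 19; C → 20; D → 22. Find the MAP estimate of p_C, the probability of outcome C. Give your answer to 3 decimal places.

The posterior is Dirichlet(αᵢ + nᵢ) = Dirichlet(9, 25, 24, 27).
For a Dirichlet(a₁,…,a_K) with all aᵢ > 1, the mode has j-th component (aⱼ − 1)/(Σaᵢ − K).
Here Σaᵢ = 85 and K = 4, so p_C = (24 − 1)/(85 − 4) = 23/81 ≈ 0.284.

MAP estimate of p_C = 0.284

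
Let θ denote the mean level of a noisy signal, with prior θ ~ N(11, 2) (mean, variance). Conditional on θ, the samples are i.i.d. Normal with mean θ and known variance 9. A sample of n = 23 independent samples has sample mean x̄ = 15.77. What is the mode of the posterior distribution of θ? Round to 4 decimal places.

θ̂_MAP = 14.9895

n = 23, x̄ = 15.77.
For a Normal prior and Normal likelihood with known variance, the posterior is Normal; its mode equals its mean, the precision-weighted average.
Prior precision 1/σ₀² = 1/2 = 0.5; data precision n/σ² = 23/9.
θ̂ = (0.5·11 + (23/9)·15.77) / (0.5 + 23/9) = (41221/900)/(55/18) = 41221/2750 ≈ 14.9895.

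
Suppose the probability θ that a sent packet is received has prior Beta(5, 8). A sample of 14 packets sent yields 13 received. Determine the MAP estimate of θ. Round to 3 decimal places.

Prior: Beta(5, 8).
Data: 13 successes in 14 trials. The binomial likelihood contributes θ^13(1−θ)^1, so the posterior is Beta(5+13, 8+1) = Beta(18, 9).
For Beta(a, b) with a, b > 1 the mode is (a−1)/(a+b−2) = 17/25 ≈ 0.680.

θ̂_MAP = 0.680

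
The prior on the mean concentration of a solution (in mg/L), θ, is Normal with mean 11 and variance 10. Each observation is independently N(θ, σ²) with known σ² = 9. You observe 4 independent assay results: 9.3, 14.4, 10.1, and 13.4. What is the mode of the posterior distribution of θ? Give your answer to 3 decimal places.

θ̂_MAP = 11.653

n = 4; x̄ = (9.3 + 14.4 + 10.1 + 13.4)/4 = 47.2/4 = 11.8.
For a Normal prior and Normal likelihood with known variance, the posterior is Normal; its mode equals its mean, the precision-weighted average.
Prior precision 1/σ₀² = 1/10 = 0.1; data precision n/σ² = 4/9.
θ̂ = (0.1·11 + (4/9)·11.8) / (0.1 + 4/9) = (571/90)/(49/90) = 571/49 ≈ 11.653.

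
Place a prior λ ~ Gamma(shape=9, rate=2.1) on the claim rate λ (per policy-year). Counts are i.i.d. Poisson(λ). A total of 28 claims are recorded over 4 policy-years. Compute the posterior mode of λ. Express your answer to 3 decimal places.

λ̂_MAP = 5.902

Σxᵢ = 28, n = 4.
Posterior ∝ λ^8e^(−2.1λ) · λ^28e^(−4λ) = λ^36e^(−6.1λ), i.e. Gamma(shape=37, rate=6.1).
The mode of a Gamma(a, b) with a ≥ 1 (shape–rate) is (a−1)/b = 36/6.1 ≈ 5.902.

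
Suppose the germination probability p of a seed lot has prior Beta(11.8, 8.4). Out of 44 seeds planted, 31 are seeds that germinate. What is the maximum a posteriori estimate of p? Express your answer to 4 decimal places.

Prior: Beta(11.8, 8.4).
Data: 31 successes in 44 trials. The binomial likelihood contributes p^31(1−p)^13, so the posterior is Beta(11.8+31, 8.4+13) = Beta(42.8, 21.4).
For Beta(a, b) with a, b > 1 the mode is (a−1)/(a+b−2) = 41.8/62.2 ≈ 0.6720.

p̂_MAP = 0.6720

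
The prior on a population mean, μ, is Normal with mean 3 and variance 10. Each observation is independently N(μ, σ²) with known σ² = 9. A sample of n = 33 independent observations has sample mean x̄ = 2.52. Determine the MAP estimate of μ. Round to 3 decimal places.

μ̂_MAP = 2.533

n = 33, x̄ = 2.52.
For a Normal prior and Normal likelihood with known variance, the posterior is Normal; its mode equals its mean, the precision-weighted average.
Prior precision 1/σ₀² = 1/10 = 0.1; data precision n/σ² = 33/9 = 11/3.
μ̂ = (0.1·3 + (11/3)·2.52) / (0.1 + 11/3) = 9.54/(113/30) = 1431/565 ≈ 2.533.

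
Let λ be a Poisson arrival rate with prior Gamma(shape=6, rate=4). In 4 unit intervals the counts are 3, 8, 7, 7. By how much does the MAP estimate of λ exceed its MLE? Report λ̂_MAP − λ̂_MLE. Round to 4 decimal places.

Σxᵢ = 25. Posterior is Gamma(31, 8); MAP = (31−1)/8 = 30/8 ≈ 3.75000.
MLE = x̄ = 25/4 ≈ 6.25000.
Difference = 30/8 − 25/4 = -5/2 ≈ -2.5000.

MAP − MLE = -2.5000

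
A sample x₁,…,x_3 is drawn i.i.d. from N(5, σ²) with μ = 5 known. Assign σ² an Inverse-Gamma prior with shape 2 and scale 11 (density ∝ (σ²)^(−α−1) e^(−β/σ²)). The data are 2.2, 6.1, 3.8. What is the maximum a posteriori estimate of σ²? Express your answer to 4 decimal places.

σ̂²_MAP = 3.6100

Sum of squared deviations about the known mean: SS = (2.2−5)² + (6.1−5)² + (3.8−5)² = 10.49.
The Normal likelihood contributes (σ²)^(−n/2) exp(−SS/(2σ²)), so the posterior is Inverse-Gamma(α + n/2, β + SS/2) = Inverse-Gamma(3.5, 16.245).
The mode of Inverse-Gamma(a, b) is b/(a+1) = 16.245/4.5 ≈ 3.6100.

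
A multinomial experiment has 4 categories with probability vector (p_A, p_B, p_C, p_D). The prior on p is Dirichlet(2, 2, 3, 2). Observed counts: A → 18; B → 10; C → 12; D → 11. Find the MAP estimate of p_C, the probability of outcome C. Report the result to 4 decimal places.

The posterior is Dirichlet(αᵢ + nᵢ) = Dirichlet(20, 12, 15, 13).
For a Dirichlet(a₁,…,a_K) with all aᵢ > 1, the mode has j-th component (aⱼ − 1)/(Σaᵢ − K).
Here Σaᵢ = 60 and K = 4, so p_C = (15 − 1)/(60 − 4) = 14/56 ≈ 0.2500.

MAP estimate of p_C = 0.2500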